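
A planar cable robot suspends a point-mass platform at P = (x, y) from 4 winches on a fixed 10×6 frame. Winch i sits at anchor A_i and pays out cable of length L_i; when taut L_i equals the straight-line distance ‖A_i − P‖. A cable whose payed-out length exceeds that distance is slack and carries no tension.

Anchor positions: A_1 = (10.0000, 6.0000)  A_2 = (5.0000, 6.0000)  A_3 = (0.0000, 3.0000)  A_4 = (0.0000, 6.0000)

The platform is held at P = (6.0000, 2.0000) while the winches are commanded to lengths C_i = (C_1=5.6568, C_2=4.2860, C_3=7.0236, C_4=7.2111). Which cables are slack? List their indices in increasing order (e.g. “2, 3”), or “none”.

2, 3

cable 1: L_1 = ‖A_1−P‖ = 5.6569;  C_1 = 5.6568 → taut
cable 2: L_2 = ‖A_2−P‖ = 4.1231;  C_2 = 4.2860 → slack
cable 3: L_3 = ‖A_3−P‖ = 6.0828;  C_3 = 7.0236 → slack
cable 4: L_4 = ‖A_4−P‖ = 7.2111;  C_4 = 7.2111 → taut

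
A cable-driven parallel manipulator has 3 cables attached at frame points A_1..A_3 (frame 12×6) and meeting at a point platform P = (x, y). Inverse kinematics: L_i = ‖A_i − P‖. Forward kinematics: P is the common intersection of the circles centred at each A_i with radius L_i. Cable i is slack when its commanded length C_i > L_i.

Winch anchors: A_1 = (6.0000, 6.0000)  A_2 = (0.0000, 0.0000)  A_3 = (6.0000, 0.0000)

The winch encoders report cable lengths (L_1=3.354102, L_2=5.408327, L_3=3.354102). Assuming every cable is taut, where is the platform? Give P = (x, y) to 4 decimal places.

(4.5000, 3.0000)

expand ‖A_i−P‖²=L_i² and subtract eq 1 (q_i ≔ ‖A_i‖²−L_i²)
q_1 = 36.0000+36.0000−11.2500 = 60.7500
eq1−eq2 → [12.0000  12.0000]·P = 90.0000
eq1−eq3 → [0.0000  12.0000]·P = 36.0000
2×2 solve → P = (4.5000, 3.0000)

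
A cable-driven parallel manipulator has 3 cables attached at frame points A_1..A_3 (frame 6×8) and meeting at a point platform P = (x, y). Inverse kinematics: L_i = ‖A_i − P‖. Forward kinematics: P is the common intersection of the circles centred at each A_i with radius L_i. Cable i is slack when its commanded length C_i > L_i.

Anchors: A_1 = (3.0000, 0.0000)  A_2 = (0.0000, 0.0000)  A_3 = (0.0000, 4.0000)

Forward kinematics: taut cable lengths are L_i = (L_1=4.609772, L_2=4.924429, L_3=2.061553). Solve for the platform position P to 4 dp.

expand ‖A_i−P‖²=L_i² and subtract eq 1 (q_i ≔ ‖A_i‖²−L_i²)
q_1 = 9.0000+0.0000−21.2500 = -12.2500
eq1−eq2 → [6.0000  0.0000]·P = 12.0000
eq1−eq3 → [6.0000  -8.0000]·P = -24.0000
2×2 solve → P = (2.0000, 4.5000)

(2.0000, 4.5000)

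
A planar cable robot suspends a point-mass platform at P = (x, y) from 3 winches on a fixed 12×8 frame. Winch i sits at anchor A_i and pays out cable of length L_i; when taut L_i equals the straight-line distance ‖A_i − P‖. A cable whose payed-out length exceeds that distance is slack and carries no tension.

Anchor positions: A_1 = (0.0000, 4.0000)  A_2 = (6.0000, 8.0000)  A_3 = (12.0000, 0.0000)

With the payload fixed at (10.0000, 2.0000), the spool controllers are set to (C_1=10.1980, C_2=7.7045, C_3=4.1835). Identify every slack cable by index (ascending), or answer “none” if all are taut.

cable 1: √((-10.0000)²+(2.0000)²)=10.1980, C_1=10.1980: taut
cable 2: √((-4.0000)²+(6.0000)²)=7.2111, C_2=7.7045: slack
cable 3: √((2.0000)²+(-2.0000)²)=2.8284, C_3=4.1835: slack

2, 3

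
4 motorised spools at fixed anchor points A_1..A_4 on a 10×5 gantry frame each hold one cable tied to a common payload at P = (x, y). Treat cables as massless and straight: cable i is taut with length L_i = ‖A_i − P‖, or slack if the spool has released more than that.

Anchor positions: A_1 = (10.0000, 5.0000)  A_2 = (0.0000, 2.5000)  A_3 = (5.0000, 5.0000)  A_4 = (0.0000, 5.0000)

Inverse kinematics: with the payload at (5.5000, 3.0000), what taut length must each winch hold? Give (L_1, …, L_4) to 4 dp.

(4.9244, 5.5227, 2.0616, 5.8523)

L_1 = √((10.0000−5.5000)² + (5.0000−3.0000)²) = 4.9244
L_2 = √((0.0000−5.5000)² + (2.5000−3.0000)²) = 5.5227
L_3 = √((5.0000−5.5000)² + (5.0000−3.0000)²) = 2.0616
L_4 = √((0.0000−5.5000)² + (5.0000−3.0000)²) = 5.8523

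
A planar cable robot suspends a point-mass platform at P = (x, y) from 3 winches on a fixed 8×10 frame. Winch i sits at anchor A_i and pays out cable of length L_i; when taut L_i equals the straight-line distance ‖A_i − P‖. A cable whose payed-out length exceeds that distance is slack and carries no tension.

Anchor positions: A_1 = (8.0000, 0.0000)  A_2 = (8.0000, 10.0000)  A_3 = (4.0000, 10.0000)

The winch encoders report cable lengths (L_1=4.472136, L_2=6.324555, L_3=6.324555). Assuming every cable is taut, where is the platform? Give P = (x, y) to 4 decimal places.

circle eqns → linear via eq_j − eq_1; set q_j = A_j·A_j − L_j²
q_1 = 64.0000+0.0000−20.0000 = 44.0000
0.0000·x − 20.0000·y = q_1−q_2 = -80.0000
8.0000·x − 20.0000·y = q_1−q_3 = -32.0000
solve first two rows → x=6.0000, y=4.0000

(6.0000, 4.0000)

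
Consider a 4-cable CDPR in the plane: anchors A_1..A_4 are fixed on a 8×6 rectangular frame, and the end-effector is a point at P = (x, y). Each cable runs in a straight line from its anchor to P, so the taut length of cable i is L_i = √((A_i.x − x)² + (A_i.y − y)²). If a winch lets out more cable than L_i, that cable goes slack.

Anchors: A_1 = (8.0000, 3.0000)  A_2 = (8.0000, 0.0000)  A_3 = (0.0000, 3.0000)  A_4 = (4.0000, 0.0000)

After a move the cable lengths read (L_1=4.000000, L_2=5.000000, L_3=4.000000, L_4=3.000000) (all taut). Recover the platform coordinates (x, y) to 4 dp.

each cable: (A_i−P)·(A_i−P) = L_i²; let q_i = ‖A_i‖²−L_i²
q_1 = 64.0000+9.0000−16.0000 = 57.0000
row 1: 0.0000x + 6.0000y = 18.0000  (q_2=39.0000)
row 2: 16.0000x + 0.0000y = 64.0000  (q_3=-7.0000)
row 3: 8.0000x + 6.0000y = 50.0000  (q_4=7.0000)
Cramer on rows 1–2 → x = 4.0000, y = 3.0000
check cable 4: ‖A_4−P‖² = 9.0000 ≈ L_4² = 9.0000 ✓

(4.0000, 3.0000)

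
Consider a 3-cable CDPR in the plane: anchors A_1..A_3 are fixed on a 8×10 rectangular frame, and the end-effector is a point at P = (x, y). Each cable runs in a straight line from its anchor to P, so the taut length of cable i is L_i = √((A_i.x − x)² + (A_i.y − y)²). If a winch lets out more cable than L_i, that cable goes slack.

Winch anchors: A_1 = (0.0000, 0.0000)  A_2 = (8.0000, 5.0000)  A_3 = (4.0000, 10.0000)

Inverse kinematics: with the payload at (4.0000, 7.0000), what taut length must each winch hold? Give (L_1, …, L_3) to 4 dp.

(8.0623, 4.4721, 3.0000)

L_1: Δ = A_1−P = (-4.0000, -7.0000) → ‖Δ‖ = √65.0000 = 8.0623
L_2: Δ = A_2−P = (4.0000, -2.0000) → ‖Δ‖ = √20.0000 = 4.4721
L_3: Δ = A_3−P = (0.0000, 3.0000) → ‖Δ‖ = √9.0000 = 3.0000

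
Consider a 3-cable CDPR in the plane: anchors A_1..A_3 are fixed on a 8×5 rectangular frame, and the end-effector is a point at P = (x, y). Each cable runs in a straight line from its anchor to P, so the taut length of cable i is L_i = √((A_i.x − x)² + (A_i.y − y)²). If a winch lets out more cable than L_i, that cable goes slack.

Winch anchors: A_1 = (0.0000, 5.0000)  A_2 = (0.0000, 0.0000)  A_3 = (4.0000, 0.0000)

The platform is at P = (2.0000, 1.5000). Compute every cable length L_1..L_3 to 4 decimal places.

L_1 = √((0.0000−2.0000)² + (5.0000−1.5000)²) = 4.0311
L_2 = √((0.0000−2.0000)² + (0.0000−1.5000)²) = 2.5000
L_3 = √((4.0000−2.0000)² + (0.0000−1.5000)²) = 2.5000

(4.0311, 2.5000, 2.5000)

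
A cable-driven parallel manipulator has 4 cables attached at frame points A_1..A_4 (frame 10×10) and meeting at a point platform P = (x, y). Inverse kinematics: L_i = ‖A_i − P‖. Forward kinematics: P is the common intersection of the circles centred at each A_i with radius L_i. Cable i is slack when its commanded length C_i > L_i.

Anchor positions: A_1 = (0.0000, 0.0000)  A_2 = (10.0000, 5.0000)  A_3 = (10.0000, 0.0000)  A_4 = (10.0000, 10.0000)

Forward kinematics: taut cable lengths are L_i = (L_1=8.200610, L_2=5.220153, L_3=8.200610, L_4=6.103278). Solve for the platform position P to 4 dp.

circle eqns → linear via eq_j − eq_1; set c_j = A_j·A_j − L_j²
c_1 = 0.0000+0.0000−67.2500 = -67.2500
-20.0000·x − 10.0000·y = c_1−c_2 = -165.0000
-20.0000·x + 0.0000·y = c_1−c_3 = -100.0000
-20.0000·x − 20.0000·y = c_1−c_4 = -230.0000
solve first two rows → x=5.0000, y=6.5000
check cable 4: ‖A_4−P‖² = 37.2500 ≈ L_4² = 37.2500 ✓

(5.0000, 6.5000)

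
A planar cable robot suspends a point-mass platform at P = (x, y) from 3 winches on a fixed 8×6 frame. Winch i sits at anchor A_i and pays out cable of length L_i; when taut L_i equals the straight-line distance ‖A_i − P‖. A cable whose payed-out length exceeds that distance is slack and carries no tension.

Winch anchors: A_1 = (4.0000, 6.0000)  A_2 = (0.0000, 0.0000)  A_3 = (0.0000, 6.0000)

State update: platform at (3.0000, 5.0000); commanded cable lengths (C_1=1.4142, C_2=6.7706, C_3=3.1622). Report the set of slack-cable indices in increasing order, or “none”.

i=1: geometric 1.4142 vs commanded 1.4142 ⇒ taut
i=2: geometric 5.8310 vs commanded 6.7706 ⇒ slack
i=3: geometric 3.1623 vs commanded 3.1622 ⇒ taut

2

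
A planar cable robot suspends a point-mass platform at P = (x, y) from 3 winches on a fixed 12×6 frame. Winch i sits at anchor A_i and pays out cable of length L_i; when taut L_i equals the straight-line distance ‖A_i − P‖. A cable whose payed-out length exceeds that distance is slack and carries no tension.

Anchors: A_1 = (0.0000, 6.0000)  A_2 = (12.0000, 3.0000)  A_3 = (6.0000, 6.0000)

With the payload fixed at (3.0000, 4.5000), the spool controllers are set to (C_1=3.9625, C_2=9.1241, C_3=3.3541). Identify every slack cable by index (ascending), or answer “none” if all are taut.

i=1: geometric 3.3541 vs commanded 3.9625 ⇒ slack
i=2: geometric 9.1241 vs commanded 9.1241 ⇒ taut
i=3: geometric 3.3541 vs commanded 3.3541 ⇒ taut

1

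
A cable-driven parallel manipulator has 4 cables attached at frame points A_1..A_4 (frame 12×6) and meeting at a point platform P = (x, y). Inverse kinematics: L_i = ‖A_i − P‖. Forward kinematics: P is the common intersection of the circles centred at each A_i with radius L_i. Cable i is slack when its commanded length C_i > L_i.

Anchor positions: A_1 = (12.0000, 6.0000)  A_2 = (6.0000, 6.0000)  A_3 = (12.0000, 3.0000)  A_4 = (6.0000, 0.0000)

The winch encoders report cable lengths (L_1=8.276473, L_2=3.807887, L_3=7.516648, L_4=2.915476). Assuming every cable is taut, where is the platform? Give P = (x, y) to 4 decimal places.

each cable: (A_i−P)·(A_i−P) = L_i²; let q_i = ‖A_i‖²−L_i²
q_1 = 144.0000+36.0000−68.5000 = 111.5000
row 1: 12.0000x + 0.0000y = 54.0000  (q_2=57.5000)
row 2: 0.0000x + 6.0000y = 15.0000  (q_3=96.5000)
row 3: 12.0000x + 12.0000y = 84.0000  (q_4=27.5000)
Cramer on rows 1–2 → x = 4.5000, y = 2.5000
check cable 4: ‖A_4−P‖² = 8.5000 ≈ L_4² = 8.5000 ✓

(4.5000, 2.5000)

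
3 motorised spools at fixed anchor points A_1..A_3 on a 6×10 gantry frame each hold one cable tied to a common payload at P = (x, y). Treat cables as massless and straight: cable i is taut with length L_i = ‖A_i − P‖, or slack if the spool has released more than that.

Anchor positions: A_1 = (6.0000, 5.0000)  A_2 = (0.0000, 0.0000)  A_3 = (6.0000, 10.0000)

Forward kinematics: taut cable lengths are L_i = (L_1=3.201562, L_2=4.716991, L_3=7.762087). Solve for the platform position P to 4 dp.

(4.0000, 2.5000)

circle eqns → linear via eq_j − eq_1; set k_j = A_j·A_j − L_j²
k_1 = 36.0000+25.0000−10.2500 = 50.7500
12.0000·x + 10.0000·y = k_1−k_2 = 73.0000
0.0000·x − 10.0000·y = k_1−k_3 = -25.0000
solve first two rows → x=4.0000, y=2.5000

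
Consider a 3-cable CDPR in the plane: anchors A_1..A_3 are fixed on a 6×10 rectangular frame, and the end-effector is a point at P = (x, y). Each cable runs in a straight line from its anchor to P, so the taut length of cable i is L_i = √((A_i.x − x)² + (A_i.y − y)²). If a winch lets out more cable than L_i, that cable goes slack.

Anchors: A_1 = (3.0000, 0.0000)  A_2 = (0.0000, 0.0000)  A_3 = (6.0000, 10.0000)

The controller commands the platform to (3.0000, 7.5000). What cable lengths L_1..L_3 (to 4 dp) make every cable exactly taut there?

(7.5000, 8.0777, 3.9051)

L_1 = √((3.0000−3.0000)² + (0.0000−7.5000)²) = 7.5000
L_2 = √((0.0000−3.0000)² + (0.0000−7.5000)²) = 8.0777
L_3 = √((6.0000−3.0000)² + (10.0000−7.5000)²) = 3.9051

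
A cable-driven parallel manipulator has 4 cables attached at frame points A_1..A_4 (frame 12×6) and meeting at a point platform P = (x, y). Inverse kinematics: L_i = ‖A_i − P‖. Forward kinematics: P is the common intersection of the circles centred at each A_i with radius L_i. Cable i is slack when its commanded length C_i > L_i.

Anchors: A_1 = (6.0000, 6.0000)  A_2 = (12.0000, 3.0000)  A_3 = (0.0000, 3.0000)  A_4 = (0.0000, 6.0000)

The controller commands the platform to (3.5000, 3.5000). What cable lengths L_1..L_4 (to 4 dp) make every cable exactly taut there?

L_1 = √((6.0000−3.5000)² + (6.0000−3.5000)²) = 3.5355
L_2 = √((12.0000−3.5000)² + (3.0000−3.5000)²) = 8.5147
L_3 = √((0.0000−3.5000)² + (3.0000−3.5000)²) = 3.5355
L_4 = √((0.0000−3.5000)² + (6.0000−3.5000)²) = 4.3012

(3.5355, 8.5147, 3.5355, 4.3012)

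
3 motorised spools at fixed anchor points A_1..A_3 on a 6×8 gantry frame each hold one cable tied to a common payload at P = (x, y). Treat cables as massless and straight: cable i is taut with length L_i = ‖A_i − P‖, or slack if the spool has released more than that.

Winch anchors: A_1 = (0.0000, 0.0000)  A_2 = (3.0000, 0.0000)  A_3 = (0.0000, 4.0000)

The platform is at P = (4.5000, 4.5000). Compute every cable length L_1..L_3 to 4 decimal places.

L_1: Δ = A_1−P = (-4.5000, -4.5000) → ‖Δ‖ = √40.5000 = 6.3640
L_2: Δ = A_2−P = (-1.5000, -4.5000) → ‖Δ‖ = √22.5000 = 4.7434
L_3: Δ = A_3−P = (-4.5000, -0.5000) → ‖Δ‖ = √20.5000 = 4.5277

(6.3640, 4.7434, 4.5277)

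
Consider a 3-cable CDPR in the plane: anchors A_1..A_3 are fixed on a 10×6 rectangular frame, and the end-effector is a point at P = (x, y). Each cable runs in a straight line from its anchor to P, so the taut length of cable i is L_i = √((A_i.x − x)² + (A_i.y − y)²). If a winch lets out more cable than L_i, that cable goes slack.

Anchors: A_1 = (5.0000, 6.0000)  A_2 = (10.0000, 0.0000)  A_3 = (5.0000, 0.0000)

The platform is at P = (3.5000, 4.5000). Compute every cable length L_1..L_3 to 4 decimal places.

L_1 = √((5.0000−3.5000)² + (6.0000−4.5000)²) = 2.1213
L_2 = √((10.0000−3.5000)² + (0.0000−4.5000)²) = 7.9057
L_3 = √((5.0000−3.5000)² + (0.0000−4.5000)²) = 4.7434

(2.1213, 7.9057, 4.7434)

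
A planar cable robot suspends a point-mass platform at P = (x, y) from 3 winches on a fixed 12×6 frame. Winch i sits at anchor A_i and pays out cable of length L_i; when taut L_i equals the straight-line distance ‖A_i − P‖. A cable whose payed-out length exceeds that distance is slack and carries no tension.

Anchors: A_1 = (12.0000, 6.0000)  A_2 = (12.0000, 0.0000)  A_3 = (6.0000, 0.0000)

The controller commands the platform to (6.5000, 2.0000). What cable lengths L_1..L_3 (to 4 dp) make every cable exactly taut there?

(6.8007, 5.8523, 2.0616)

cable 1: Δx=5.5000, Δy=4.0000; L_1 = √(Δx²+Δy²) = 6.8007
cable 2: Δx=5.5000, Δy=-2.0000; L_2 = √(Δx²+Δy²) = 5.8523
cable 3: Δx=-0.5000, Δy=-2.0000; L_3 = √(Δx²+Δy²) = 2.0616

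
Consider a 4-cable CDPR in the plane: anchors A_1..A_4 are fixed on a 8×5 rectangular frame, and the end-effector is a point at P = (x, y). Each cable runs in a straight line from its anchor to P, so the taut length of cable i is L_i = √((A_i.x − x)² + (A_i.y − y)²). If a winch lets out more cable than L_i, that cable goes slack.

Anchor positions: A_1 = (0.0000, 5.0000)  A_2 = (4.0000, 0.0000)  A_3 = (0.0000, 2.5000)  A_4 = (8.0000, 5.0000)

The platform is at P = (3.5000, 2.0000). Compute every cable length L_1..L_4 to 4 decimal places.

L_1: Δ = A_1−P = (-3.5000, 3.0000) → ‖Δ‖ = √21.2500 = 4.6098
L_2: Δ = A_2−P = (0.5000, -2.0000) → ‖Δ‖ = √4.2500 = 2.0616
L_3: Δ = A_3−P = (-3.5000, 0.5000) → ‖Δ‖ = √12.5000 = 3.5355
L_4: Δ = A_4−P = (4.5000, 3.0000) → ‖Δ‖ = √29.2500 = 5.4083

(4.6098, 2.0616, 3.5355, 5.4083)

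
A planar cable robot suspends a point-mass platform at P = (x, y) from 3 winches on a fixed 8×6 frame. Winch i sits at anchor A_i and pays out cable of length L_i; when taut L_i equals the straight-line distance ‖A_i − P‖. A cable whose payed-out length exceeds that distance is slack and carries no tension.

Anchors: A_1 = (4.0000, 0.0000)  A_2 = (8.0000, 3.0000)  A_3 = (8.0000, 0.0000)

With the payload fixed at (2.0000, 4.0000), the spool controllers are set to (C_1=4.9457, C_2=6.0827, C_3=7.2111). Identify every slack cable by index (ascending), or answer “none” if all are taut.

cable 1: √((2.0000)²+(-4.0000)²)=4.4721, C_1=4.9457: slack
cable 2: √((6.0000)²+(-1.0000)²)=6.0828, C_2=6.0827: taut
cable 3: √((6.0000)²+(-4.0000)²)=7.2111, C_3=7.2111: taut

1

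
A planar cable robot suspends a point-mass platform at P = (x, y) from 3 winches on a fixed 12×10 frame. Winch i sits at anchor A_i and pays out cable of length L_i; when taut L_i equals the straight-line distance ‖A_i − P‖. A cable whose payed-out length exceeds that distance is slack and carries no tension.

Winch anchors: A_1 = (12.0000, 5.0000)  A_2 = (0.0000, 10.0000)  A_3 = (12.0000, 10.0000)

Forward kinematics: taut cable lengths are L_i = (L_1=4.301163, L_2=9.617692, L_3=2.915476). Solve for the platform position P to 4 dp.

each cable: (A_i−P)·(A_i−P) = L_i²; let q_i = ‖A_i‖²−L_i²
q_1 = 144.0000+25.0000−18.5000 = 150.5000
row 1: 24.0000x − 10.0000y = 143.0000  (q_2=7.5000)
row 2: 0.0000x − 10.0000y = -85.0000  (q_3=235.5000)
Cramer on rows 1–2 → x = 9.5000, y = 8.5000

(9.5000, 8.5000)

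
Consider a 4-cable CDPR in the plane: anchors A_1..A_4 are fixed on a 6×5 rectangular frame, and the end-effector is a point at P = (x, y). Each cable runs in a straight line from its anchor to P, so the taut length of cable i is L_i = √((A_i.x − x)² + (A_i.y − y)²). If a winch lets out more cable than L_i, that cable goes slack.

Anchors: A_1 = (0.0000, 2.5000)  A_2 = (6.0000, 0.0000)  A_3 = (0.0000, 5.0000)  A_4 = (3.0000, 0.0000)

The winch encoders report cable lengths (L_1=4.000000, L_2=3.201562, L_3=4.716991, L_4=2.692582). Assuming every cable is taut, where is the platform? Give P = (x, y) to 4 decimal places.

each cable: (A_i−P)·(A_i−P) = L_i²; let q_i = ‖A_i‖²−L_i²
q_1 = 0.0000+6.2500−16.0000 = -9.7500
row 1: -12.0000x + 5.0000y = -35.5000  (q_2=25.7500)
row 2: 0.0000x − 5.0000y = -12.5000  (q_3=2.7500)
row 3: -6.0000x + 5.0000y = -11.5000  (q_4=1.7500)
Cramer on rows 1–2 → x = 4.0000, y = 2.5000
check cable 4: ‖A_4−P‖² = 7.2500 ≈ L_4² = 7.2500 ✓

(4.0000, 2.5000)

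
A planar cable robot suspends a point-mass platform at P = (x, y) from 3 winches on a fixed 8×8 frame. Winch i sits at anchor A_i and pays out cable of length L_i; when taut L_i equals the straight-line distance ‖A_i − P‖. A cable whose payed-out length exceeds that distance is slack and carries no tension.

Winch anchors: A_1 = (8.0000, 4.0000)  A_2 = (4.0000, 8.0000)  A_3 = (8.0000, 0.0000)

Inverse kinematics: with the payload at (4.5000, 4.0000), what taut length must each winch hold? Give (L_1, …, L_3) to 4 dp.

L_1 = √((8.0000−4.5000)² + (4.0000−4.0000)²) = 3.5000
L_2 = √((4.0000−4.5000)² + (8.0000−4.0000)²) = 4.0311
L_3 = √((8.0000−4.5000)² + (0.0000−4.0000)²) = 5.3151

(3.5000, 4.0311, 5.3151)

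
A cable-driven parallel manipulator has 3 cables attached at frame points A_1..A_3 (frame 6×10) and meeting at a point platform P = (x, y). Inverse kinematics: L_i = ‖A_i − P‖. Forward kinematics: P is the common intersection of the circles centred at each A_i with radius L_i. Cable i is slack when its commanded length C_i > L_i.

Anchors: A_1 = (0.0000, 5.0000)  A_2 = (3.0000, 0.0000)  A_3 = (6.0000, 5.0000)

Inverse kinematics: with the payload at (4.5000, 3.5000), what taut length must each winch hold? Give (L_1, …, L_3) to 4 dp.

L_1: Δ = A_1−P = (-4.5000, 1.5000) → ‖Δ‖ = √22.5000 = 4.7434
L_2: Δ = A_2−P = (-1.5000, -3.5000) → ‖Δ‖ = √14.5000 = 3.8079
L_3: Δ = A_3−P = (1.5000, 1.5000) → ‖Δ‖ = √4.5000 = 2.1213

(4.7434, 3.8079, 2.1213)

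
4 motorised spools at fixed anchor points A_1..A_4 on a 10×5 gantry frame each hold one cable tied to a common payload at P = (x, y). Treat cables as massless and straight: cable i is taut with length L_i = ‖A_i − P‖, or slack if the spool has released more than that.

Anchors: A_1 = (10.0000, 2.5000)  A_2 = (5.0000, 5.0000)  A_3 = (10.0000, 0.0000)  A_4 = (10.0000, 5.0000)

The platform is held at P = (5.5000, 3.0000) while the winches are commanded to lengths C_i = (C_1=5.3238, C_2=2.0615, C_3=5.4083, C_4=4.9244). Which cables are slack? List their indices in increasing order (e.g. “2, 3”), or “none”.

1

cable 1: √((4.5000)²+(-0.5000)²)=4.5277, C_1=5.3238: slack
cable 2: √((-0.5000)²+(2.0000)²)=2.0616, C_2=2.0615: taut
cable 3: √((4.5000)²+(-3.0000)²)=5.4083, C_3=5.4083: taut
cable 4: √((4.5000)²+(2.0000)²)=4.9244, C_4=4.9244: taut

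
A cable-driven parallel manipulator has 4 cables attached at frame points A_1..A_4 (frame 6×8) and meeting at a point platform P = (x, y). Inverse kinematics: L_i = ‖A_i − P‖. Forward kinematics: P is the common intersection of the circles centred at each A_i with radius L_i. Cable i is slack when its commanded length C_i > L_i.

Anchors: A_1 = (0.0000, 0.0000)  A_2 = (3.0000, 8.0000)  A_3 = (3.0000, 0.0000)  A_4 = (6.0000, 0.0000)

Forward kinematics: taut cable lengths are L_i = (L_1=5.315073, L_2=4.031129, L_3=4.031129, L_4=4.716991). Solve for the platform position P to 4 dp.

(3.5000, 4.0000)

each cable: (A_i−P)·(A_i−P) = L_i²; let q_i = ‖A_i‖²−L_i²
q_1 = 0.0000+0.0000−28.2500 = -28.2500
row 1: -6.0000x − 16.0000y = -85.0000  (q_2=56.7500)
row 2: -6.0000x + 0.0000y = -21.0000  (q_3=-7.2500)
row 3: -12.0000x + 0.0000y = -42.0000  (q_4=13.7500)
Cramer on rows 1–2 → x = 3.5000, y = 4.0000
check cable 4: ‖A_4−P‖² = 22.2500 ≈ L_4² = 22.2500 ✓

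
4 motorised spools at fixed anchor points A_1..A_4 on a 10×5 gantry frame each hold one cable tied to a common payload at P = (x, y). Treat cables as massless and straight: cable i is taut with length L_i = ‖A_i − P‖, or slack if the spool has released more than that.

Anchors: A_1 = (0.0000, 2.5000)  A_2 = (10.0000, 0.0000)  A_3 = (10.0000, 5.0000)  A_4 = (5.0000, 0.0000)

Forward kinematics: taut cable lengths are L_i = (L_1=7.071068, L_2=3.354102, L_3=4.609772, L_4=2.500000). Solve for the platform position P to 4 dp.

circle eqns → linear via eq_j − eq_1; set k_j = A_j·A_j − L_j²
k_1 = 0.0000+6.2500−50.0000 = -43.7500
-20.0000·x + 5.0000·y = k_1−k_2 = -132.5000
-20.0000·x − 5.0000·y = k_1−k_3 = -147.5000
-10.0000·x + 5.0000·y = k_1−k_4 = -62.5000
solve first two rows → x=7.0000, y=1.5000
check cable 4: ‖A_4−P‖² = 6.2500 ≈ L_4² = 6.2500 ✓

(7.0000, 1.5000)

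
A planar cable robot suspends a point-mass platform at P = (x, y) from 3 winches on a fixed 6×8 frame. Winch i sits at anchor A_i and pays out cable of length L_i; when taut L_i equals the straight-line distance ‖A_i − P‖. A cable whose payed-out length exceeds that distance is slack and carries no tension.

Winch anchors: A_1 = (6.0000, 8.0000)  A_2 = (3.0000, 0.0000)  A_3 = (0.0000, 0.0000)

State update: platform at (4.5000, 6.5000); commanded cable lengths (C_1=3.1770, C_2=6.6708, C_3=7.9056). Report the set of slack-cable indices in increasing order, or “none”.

cable 1: L_1 = ‖A_1−P‖ = 2.1213;  C_1 = 3.1770 → slack
cable 2: L_2 = ‖A_2−P‖ = 6.6708;  C_2 = 6.6708 → taut
cable 3: L_3 = ‖A_3−P‖ = 7.9057;  C_3 = 7.9056 → taut

1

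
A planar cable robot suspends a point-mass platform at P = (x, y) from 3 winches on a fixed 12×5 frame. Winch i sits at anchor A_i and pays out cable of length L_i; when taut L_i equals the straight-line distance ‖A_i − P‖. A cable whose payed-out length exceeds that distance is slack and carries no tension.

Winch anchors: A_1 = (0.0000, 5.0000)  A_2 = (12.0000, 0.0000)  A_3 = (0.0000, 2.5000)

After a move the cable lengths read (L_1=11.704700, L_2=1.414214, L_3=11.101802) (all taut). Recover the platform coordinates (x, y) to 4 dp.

circle eqns → linear via eq_j − eq_1; set q_j = A_j·A_j − L_j²
q_1 = 0.0000+25.0000−137.0000 = -112.0000
-24.0000·x + 10.0000·y = q_1−q_2 = -254.0000
0.0000·x + 5.0000·y = q_1−q_3 = 5.0000
solve first two rows → x=11.0000, y=1.0000

(11.0000, 1.0000)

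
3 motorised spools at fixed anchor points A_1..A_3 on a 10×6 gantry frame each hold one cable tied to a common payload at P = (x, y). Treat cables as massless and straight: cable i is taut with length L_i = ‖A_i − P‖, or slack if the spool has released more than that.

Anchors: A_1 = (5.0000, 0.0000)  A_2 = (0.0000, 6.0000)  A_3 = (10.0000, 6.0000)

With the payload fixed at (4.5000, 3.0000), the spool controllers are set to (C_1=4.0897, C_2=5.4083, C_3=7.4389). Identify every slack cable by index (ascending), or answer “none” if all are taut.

1, 3

i=1: geometric 3.0414 vs commanded 4.0897 ⇒ slack
i=2: geometric 5.4083 vs commanded 5.4083 ⇒ taut
i=3: geometric 6.2650 vs commanded 7.4389 ⇒ slack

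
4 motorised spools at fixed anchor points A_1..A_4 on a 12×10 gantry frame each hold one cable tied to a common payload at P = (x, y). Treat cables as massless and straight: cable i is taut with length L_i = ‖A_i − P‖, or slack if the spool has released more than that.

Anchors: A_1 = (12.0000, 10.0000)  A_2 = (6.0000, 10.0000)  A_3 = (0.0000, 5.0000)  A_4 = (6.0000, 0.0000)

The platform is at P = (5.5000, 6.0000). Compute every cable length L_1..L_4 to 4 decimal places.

(7.6322, 4.0311, 5.5902, 6.0208)

cable 1: Δx=6.5000, Δy=4.0000; L_1 = √(Δx²+Δy²) = 7.6322
cable 2: Δx=0.5000, Δy=4.0000; L_2 = √(Δx²+Δy²) = 4.0311
cable 3: Δx=-5.5000, Δy=-1.0000; L_3 = √(Δx²+Δy²) = 5.5902
cable 4: Δx=0.5000, Δy=-6.0000; L_4 = √(Δx²+Δy²) = 6.0208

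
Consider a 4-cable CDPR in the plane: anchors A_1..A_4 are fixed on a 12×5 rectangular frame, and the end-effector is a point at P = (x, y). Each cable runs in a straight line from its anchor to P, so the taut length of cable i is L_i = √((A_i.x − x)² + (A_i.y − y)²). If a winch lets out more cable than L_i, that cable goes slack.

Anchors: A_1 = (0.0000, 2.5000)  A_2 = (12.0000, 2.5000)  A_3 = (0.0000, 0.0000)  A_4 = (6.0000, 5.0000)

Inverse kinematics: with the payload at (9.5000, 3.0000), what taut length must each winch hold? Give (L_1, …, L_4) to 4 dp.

L_1 = √((0.0000−9.5000)² + (2.5000−3.0000)²) = 9.5131
L_2 = √((12.0000−9.5000)² + (2.5000−3.0000)²) = 2.5495
L_3 = √((0.0000−9.5000)² + (0.0000−3.0000)²) = 9.9624
L_4 = √((6.0000−9.5000)² + (5.0000−3.0000)²) = 4.0311

(9.5131, 2.5495, 9.9624, 4.0311)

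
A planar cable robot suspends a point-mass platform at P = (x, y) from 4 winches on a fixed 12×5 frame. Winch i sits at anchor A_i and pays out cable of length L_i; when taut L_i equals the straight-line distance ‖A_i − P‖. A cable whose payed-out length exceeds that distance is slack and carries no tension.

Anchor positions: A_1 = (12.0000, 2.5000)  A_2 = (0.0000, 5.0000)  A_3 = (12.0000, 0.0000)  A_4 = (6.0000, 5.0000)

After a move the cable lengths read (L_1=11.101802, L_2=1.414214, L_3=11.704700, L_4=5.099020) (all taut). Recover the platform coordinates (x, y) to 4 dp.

(1.0000, 4.0000)

expand ‖A_i−P‖²=L_i² and subtract eq 1 (k_i ≔ ‖A_i‖²−L_i²)
k_1 = 144.0000+6.2500−123.2500 = 27.0000
eq1−eq2 → [24.0000  -5.0000]·P = 4.0000
eq1−eq3 → [0.0000  5.0000]·P = 20.0000
eq1−eq4 → [12.0000  -5.0000]·P = -8.0000
2×2 solve → P = (1.0000, 4.0000)
check cable 4: ‖A_4−P‖² = 26.0000 ≈ L_4² = 26.0000 ✓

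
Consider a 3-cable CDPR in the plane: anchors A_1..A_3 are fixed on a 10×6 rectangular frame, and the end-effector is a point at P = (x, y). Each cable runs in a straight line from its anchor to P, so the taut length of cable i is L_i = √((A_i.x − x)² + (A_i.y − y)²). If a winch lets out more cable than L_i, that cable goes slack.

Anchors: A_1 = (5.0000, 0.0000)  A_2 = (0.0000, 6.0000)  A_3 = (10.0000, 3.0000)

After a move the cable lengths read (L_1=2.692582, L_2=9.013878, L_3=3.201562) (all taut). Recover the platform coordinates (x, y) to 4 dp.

expand ‖A_i−P‖²=L_i² and subtract eq 1 (q_i ≔ ‖A_i‖²−L_i²)
q_1 = 25.0000+0.0000−7.2500 = 17.7500
eq1−eq2 → [10.0000  -12.0000]·P = 63.0000
eq1−eq3 → [-10.0000  -6.0000]·P = -81.0000
2×2 solve → P = (7.5000, 1.0000)

(7.5000, 1.0000)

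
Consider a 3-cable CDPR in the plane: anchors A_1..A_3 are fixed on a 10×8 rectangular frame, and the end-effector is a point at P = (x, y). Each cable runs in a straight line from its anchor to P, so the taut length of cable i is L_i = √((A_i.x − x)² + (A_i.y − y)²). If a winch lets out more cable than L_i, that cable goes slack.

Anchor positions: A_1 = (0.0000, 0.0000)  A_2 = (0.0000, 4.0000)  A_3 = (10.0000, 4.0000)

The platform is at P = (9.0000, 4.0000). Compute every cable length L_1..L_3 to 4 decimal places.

L_1 = √((0.0000−9.0000)² + (0.0000−4.0000)²) = 9.8489
L_2 = √((0.0000−9.0000)² + (4.0000−4.0000)²) = 9.0000
L_3 = √((10.0000−9.0000)² + (4.0000−4.0000)²) = 1.0000

(9.8489, 9.0000, 1.0000)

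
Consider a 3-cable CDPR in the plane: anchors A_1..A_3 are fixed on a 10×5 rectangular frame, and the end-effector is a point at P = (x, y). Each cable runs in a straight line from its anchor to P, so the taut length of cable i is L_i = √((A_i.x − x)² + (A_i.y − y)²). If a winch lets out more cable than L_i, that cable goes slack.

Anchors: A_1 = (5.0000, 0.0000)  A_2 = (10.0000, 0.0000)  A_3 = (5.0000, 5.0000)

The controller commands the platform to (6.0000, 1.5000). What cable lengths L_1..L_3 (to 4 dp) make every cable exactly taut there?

(1.8028, 4.2720, 3.6401)

L_1: Δ = A_1−P = (-1.0000, -1.5000) → ‖Δ‖ = √3.2500 = 1.8028
L_2: Δ = A_2−P = (4.0000, -1.5000) → ‖Δ‖ = √18.2500 = 4.2720
L_3: Δ = A_3−P = (-1.0000, 3.5000) → ‖Δ‖ = √13.2500 = 3.6401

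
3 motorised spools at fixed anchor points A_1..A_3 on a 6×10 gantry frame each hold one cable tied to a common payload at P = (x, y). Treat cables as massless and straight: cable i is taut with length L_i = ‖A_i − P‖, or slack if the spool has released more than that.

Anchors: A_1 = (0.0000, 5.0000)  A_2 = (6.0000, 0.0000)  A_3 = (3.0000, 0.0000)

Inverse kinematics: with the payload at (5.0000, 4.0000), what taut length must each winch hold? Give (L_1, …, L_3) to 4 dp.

(5.0990, 4.1231, 4.4721)

cable 1: Δx=-5.0000, Δy=1.0000; L_1 = √(Δx²+Δy²) = 5.0990
cable 2: Δx=1.0000, Δy=-4.0000; L_2 = √(Δx²+Δy²) = 4.1231
cable 3: Δx=-2.0000, Δy=-4.0000; L_3 = √(Δx²+Δy²) = 4.4721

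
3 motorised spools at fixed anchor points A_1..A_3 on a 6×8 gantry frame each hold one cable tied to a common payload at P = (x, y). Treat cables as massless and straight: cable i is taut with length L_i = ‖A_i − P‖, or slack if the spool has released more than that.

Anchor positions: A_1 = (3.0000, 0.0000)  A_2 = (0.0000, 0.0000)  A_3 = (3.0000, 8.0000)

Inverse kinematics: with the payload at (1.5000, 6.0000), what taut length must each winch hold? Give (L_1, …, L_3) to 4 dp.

(6.1847, 6.1847, 2.5000)

cable 1: Δx=1.5000, Δy=-6.0000; L_1 = √(Δx²+Δy²) = 6.1847
cable 2: Δx=-1.5000, Δy=-6.0000; L_2 = √(Δx²+Δy²) = 6.1847
cable 3: Δx=1.5000, Δy=2.0000; L_3 = √(Δx²+Δy²) = 2.5000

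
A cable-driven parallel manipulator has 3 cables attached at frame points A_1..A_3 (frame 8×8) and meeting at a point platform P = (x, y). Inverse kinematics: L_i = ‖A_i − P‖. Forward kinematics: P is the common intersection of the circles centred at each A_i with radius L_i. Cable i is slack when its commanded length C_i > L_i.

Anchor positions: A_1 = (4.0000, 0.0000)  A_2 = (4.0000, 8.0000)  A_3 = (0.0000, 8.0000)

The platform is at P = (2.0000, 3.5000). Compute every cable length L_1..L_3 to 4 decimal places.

L_1 = √((4.0000−2.0000)² + (0.0000−3.5000)²) = 4.0311
L_2 = √((4.0000−2.0000)² + (8.0000−3.5000)²) = 4.9244
L_3 = √((0.0000−2.0000)² + (8.0000−3.5000)²) = 4.9244

(4.0311, 4.9244, 4.9244)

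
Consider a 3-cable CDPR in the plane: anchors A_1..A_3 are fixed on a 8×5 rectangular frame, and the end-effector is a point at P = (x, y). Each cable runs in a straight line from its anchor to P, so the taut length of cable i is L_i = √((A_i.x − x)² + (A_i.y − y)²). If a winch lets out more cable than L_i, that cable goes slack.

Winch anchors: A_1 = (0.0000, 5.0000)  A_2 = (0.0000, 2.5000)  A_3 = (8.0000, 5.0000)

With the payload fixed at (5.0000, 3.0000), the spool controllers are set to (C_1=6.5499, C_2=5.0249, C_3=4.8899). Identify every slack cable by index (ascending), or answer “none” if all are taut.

1, 3

i=1: geometric 5.3852 vs commanded 6.5499 ⇒ slack
i=2: geometric 5.0249 vs commanded 5.0249 ⇒ taut
i=3: geometric 3.6056 vs commanded 4.8899 ⇒ slack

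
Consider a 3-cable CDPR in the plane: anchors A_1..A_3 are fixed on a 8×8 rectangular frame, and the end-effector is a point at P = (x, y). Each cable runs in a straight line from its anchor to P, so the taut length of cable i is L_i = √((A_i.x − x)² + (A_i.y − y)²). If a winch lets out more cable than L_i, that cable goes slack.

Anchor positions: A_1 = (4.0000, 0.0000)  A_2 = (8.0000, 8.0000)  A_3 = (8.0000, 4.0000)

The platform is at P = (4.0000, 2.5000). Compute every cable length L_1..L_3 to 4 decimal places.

(2.5000, 6.8007, 4.2720)

L_1 = √((4.0000−4.0000)² + (0.0000−2.5000)²) = 2.5000
L_2 = √((8.0000−4.0000)² + (8.0000−2.5000)²) = 6.8007
L_3 = √((8.0000−4.0000)² + (4.0000−2.5000)²) = 4.2720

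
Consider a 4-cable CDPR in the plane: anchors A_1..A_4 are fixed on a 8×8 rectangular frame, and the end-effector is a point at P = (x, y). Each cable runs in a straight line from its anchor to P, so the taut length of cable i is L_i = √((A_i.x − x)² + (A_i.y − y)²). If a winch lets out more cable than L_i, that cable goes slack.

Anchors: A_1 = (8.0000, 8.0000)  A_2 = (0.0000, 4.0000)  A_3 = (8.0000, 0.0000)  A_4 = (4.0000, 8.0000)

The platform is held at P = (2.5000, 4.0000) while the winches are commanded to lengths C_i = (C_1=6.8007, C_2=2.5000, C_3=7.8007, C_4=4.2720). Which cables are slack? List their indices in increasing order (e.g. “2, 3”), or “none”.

3

cable 1: √((5.5000)²+(4.0000)²)=6.8007, C_1=6.8007: taut
cable 2: √((-2.5000)²+(0.0000)²)=2.5000, C_2=2.5000: taut
cable 3: √((5.5000)²+(-4.0000)²)=6.8007, C_3=7.8007: slack
cable 4: √((1.5000)²+(4.0000)²)=4.2720, C_4=4.2720: taut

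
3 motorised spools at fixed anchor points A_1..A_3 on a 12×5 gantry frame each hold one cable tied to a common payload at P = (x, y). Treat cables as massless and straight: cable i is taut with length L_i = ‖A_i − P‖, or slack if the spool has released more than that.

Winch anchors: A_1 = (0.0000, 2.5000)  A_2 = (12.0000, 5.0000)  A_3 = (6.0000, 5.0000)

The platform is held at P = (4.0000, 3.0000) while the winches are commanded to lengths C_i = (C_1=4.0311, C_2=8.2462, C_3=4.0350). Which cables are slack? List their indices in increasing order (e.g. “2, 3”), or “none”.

3

i=1: geometric 4.0311 vs commanded 4.0311 ⇒ taut
i=2: geometric 8.2462 vs commanded 8.2462 ⇒ taut
i=3: geometric 2.8284 vs commanded 4.0350 ⇒ slack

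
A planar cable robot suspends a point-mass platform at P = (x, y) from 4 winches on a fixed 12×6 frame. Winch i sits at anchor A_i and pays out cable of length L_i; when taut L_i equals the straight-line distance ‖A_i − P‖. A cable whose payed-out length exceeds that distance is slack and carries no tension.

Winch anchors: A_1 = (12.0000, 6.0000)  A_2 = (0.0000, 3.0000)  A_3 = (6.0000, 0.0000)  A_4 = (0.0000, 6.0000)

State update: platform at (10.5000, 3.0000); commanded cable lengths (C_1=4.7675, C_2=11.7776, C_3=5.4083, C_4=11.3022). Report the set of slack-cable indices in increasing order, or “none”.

cable 1: L_1 = ‖A_1−P‖ = 3.3541;  C_1 = 4.7675 → slack
cable 2: L_2 = ‖A_2−P‖ = 10.5000;  C_2 = 11.7776 → slack
cable 3: L_3 = ‖A_3−P‖ = 5.4083;  C_3 = 5.4083 → taut
cable 4: L_4 = ‖A_4−P‖ = 10.9202;  C_4 = 11.3022 → slack

1, 2, 4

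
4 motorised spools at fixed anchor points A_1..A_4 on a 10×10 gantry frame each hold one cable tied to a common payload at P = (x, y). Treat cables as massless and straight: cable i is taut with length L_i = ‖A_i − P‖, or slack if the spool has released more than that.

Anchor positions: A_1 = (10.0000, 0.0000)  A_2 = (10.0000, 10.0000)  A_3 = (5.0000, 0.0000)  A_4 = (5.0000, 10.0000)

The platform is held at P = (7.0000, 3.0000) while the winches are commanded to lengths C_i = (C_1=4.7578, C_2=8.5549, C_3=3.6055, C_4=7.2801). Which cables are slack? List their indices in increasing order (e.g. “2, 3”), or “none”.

cable 1: L_1 = ‖A_1−P‖ = 4.2426;  C_1 = 4.7578 → slack
cable 2: L_2 = ‖A_2−P‖ = 7.6158;  C_2 = 8.5549 → slack
cable 3: L_3 = ‖A_3−P‖ = 3.6056;  C_3 = 3.6055 → taut
cable 4: L_4 = ‖A_4−P‖ = 7.2801;  C_4 = 7.2801 → taut

1, 2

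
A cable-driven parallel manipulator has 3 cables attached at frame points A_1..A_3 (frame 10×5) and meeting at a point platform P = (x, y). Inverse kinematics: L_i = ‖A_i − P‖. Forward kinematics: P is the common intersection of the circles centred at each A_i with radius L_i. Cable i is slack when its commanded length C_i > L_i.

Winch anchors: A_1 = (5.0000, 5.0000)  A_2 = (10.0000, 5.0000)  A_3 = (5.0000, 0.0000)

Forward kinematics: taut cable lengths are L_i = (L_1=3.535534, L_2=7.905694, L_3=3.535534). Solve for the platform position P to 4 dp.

expand ‖A_i−P‖²=L_i² and subtract eq 1 (c_i ≔ ‖A_i‖²−L_i²)
c_1 = 25.0000+25.0000−12.5000 = 37.5000
eq1−eq2 → [-10.0000  0.0000]·P = -25.0000
eq1−eq3 → [0.0000  10.0000]·P = 25.0000
2×2 solve → P = (2.5000, 2.5000)

(2.5000, 2.5000)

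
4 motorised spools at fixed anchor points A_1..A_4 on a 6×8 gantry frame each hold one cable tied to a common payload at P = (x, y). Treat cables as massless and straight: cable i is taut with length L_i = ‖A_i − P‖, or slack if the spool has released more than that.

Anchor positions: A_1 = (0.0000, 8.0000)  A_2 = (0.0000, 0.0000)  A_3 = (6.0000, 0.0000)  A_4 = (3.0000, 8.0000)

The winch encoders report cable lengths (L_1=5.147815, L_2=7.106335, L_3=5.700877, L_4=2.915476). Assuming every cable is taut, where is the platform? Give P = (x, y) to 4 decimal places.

circle eqns → linear via eq_j − eq_1; set c_j = A_j·A_j − L_j²
c_1 = 0.0000+64.0000−26.5000 = 37.5000
0.0000·x + 16.0000·y = c_1−c_2 = 88.0000
-12.0000·x + 16.0000·y = c_1−c_3 = 34.0000
-6.0000·x + 0.0000·y = c_1−c_4 = -27.0000
solve first two rows → x=4.5000, y=5.5000
check cable 4: ‖A_4−P‖² = 8.5000 ≈ L_4² = 8.5000 ✓

(4.5000, 5.5000)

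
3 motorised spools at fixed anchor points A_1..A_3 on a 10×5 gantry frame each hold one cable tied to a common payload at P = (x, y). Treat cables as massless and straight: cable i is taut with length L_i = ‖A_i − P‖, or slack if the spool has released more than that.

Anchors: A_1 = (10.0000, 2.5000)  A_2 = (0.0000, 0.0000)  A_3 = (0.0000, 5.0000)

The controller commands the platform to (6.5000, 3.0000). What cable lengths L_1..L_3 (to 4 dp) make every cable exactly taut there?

L_1: Δ = A_1−P = (3.5000, -0.5000) → ‖Δ‖ = √12.5000 = 3.5355
L_2: Δ = A_2−P = (-6.5000, -3.0000) → ‖Δ‖ = √51.2500 = 7.1589
L_3: Δ = A_3−P = (-6.5000, 2.0000) → ‖Δ‖ = √46.2500 = 6.8007

(3.5355, 7.1589, 6.8007)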